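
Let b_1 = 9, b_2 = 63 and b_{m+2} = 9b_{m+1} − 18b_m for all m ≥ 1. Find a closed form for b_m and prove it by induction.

Claim: b_m = 2·6^m − 3^m.

Base cases: b_1 = 9 and 2·6^1 − 3^1 = 9; b_2 = 63 and 2·6^2 − 3^2 = 63.
Assume b_j = 2·6^j − 3^j for all 1 ≤ j ≤ k, where k ≥ 2.
Then b_{k+1} = 9b_k − 18b_{k−1} = 9·(2·6^k − 3^k) − 18·(2·6^{k−1} − 3^{k−1}) = 2·(9·6 − 18)6^{k−1} − (9·3 − 18)3^{k−1} = 72·6^{k−1} − 9·3^{k−1} = 2·6^{k+1} − 3^{k+1}.
So the formula holds for k+1, and by strong induction b_m = 2·6^m − 3^m for all m ≥ 1.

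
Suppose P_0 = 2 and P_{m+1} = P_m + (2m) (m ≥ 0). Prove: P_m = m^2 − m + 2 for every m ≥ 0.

Base case: P_0 = 2, and 0^2 − 0 + 2 = 2.
Assume P_r = r^2 − r + 2.
Then P_{r+1} = P_r + (2r) = (r^2 − r + 2) + (2r) = r^2 + r + 2,
and (r+1)^2 − (r+1) + 2 = r^2 + r + 2.
By induction, P_m = m^2 − m + 2 for all m ≥ 0.

P_m = m^2 − m + 2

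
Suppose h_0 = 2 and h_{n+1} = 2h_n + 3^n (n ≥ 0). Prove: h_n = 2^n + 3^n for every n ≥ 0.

Base case: h_0 = 2, and 2^0 + 3^0 = 1 + 1 = 2.
Assume h_j = 2^j + 3^j for some j ≥ 0.
Then h_{j+1} = 2h_j + 3^j = 2·(2^j + 3^j) + 3^j = 2^{j+1} + 2·3^j + 3^j = 2^{j+1} + 3·3^j = 2^{j+1} + 3^{j+1}.
By induction, h_n = 2^n + 3^n for all n ≥ 0.

h_n = 2^n + 3^n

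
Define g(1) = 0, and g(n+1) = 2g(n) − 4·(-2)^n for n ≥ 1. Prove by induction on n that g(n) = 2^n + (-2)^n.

Base case: g(1) = 0, and 2^1 + (-2)^1 = 2 − 2 = 0.
Assume g(r) = 2^r + (-2)^r for some r ≥ 1.
Then g(r+1) = 2g(r) − 4·(-2)^r = 2·(2^r + (-2)^r) − 4·(-2)^r = 2^{r+1} + 2·(-2)^r − 4·(-2)^r = 2^{r+1} − 2·(-2)^r = 2^{r+1} + (-2)^{r+1}.
So the formula holds for r+1, and by induction g(n) = 2^n + (-2)^n for all n ≥ 1.

g(n) = 2^n + (-2)^n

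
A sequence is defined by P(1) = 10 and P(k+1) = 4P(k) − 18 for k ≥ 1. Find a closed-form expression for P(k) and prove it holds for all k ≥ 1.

Claim: P(k) = 4^k + 6.

Base case: P(1) = 10, and 4^1 + 6 = 4 + 6 = 10.
Assume P(m) = 4^m + 6 for some m ≥ 1.
Then P(m+1) = 4P(m) − 18 = 4·(4^m + 6) − 18 = 4^{m+1} + 24 − 18 = 4^{m+1} + 6.
This completes the inductive step, so P(k) = 4^k + 6 for all k ≥ 1.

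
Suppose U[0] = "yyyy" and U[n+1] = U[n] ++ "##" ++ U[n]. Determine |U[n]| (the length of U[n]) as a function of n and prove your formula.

Claim: |U[n]| = 6·2^n − 2.

Base case: |U[0]| = 4, and 6·2^0 − 2 = 4.
Assume |U[j]| = 6·2^j − 2.
Then |U[j+1]| = |U[j]| + 2 + |U[j]| = 2|U[j]| + 2 = 2(6·2^j − 2) + 2 = 6·2^{j+1} − 4 + 2 = 6·2^{j+1} − 2.
By induction, |U[n]| = 6·2^n − 2 for all n ≥ 0.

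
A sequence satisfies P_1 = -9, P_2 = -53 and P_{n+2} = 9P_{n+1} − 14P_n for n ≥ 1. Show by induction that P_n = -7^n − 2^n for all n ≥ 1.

Base cases: P_1 = -9 and -7^1 − 2^1 = -9; P_2 = -53 and -7^2 − 2^2 = -53.
Assume P_i = -7^i − 2^i for all 1 ≤ i ≤ j, where j ≥ 2.
Then P_{j+1} = 9P_j − 14P_{j−1} = 9·(-7^j − 2^j) − 14·(-7^{j−1} − 2^{j−1}) = -(9·7 − 14)7^{j−1} − (9·2 − 14)2^{j−1} = -49·7^{j−1} − 4·2^{j−1} = -7^{j+1} − 2^{j+1}.
Hence P_n = -7^n − 2^n for every n ≥ 1, by strong induction.

P_n = -7^n − 2^n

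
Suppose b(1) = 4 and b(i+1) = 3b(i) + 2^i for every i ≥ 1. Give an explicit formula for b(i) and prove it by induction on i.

Claim: b(i) = 2·3^i − 2^i.

Base case: b(1) = 4, and 2·3^1 − 2^1 = 6 − 2 = 4.
Assume b(m) = 2·3^m − 2^m for some m ≥ 1.
Then b(m+1) = 3b(m) + 2^m = 3·(2·3^m − 2^m) + 2^m = 2·3^{m+1} − 3·2^m + 2^m = 2·3^{m+1} − 2·2^m = 2·3^{m+1} − 2^{m+1}.
This completes the inductive step, so b(i) = 2·3^i − 2^i for all i ≥ 1.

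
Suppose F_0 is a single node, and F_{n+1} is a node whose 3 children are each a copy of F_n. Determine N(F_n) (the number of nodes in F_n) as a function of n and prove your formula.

Claim: N(F_n) = (3^{n+1} − 1)/2.

Base case: N(F_0) = 1, and (3^{0+1} − 1)/2 = 1.
Assume N(F_m) = (3^{m+1} − 1)/2.
Then N(F_{m+1}) = 1 + 3N(F_m) = 1 + 3·(3^{m+1} − 1)/2 = 1 + (3^{m+2} − 3)/2 = (2 + 3^{m+2} − 3)/2 = (3^{m+2} − 1)/2.
This completes the inductive step, so N(F_n) = (3^{n+1} − 1)/2 for all n ≥ 0.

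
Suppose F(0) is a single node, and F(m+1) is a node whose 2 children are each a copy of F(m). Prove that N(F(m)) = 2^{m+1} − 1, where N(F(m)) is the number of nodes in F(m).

Base case: N(F(0)) = 1, and 2^{0+1} − 1 = 1.
Assume N(F(k)) = 2^{k+1} − 1.
Then N(F(k+1)) = 1 + 2N(F(k)) = 1 + 2(2^{k+1} − 1) = 2^{k+2} − 2 + 1 = 2^{k+2} − 1.
So the formula holds for k+1, and by induction N(F(m)) = 2^{m+1} − 1 for all m ≥ 0.

N(F(m)) = 2^{m+1} − 1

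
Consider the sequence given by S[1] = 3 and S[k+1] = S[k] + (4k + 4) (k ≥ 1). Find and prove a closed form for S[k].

Claim: S[k] = 2k^2 + 2k − 1.

Base case: S[1] = 3, and 2·1^2 + 2·1 − 1 = 3.
Assume S[r] = 2r^2 + 2r − 1.
Then S[r+1] = S[r] + (4r + 4) = (2r^2 + 2r − 1) + (4r + 4) = 2r^2 + 6r + 3,
and 2·(r+1)^2 + 2·(r+1) − 1 = 2r^2 + 6r + 3.
By induction, S[k] = 2k^2 + 2k − 1 for all k ≥ 1.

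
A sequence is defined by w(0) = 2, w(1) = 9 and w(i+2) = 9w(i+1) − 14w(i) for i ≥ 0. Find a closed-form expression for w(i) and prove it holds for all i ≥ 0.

Claim: w(i) = 7^i + 2^i.

Base cases: w(0) = 2 and 7^0 + 2^0 = 2; w(1) = 9 and 7^1 + 2^1 = 9.
Assume w(j) = 7^j + 2^j for all 0 ≤ j ≤ k, where k ≥ 1.
Then w(k+1) = 9w(k) − 14w(k−1) = 9·(7^k + 2^k) − 14·(7^{k−1} + 2^{k−1}) = (9·7 − 14)7^{k−1} + (9·2 − 14)2^{k−1} = 49·7^{k−1} + 4·2^{k−1} = 7^{k+1} + 2^{k+1}.
By strong induction, w(i) = 7^i + 2^i for all i ≥ 0.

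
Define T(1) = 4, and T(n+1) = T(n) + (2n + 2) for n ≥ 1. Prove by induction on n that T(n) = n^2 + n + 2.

Base case: T(1) = 4, and 1^2 + 1 + 2 = 4.
Assume T(m) = m^2 + m + 2.
Then T(m+1) = T(m) + (2m + 2) = (m^2 + m + 2) + (2m + 2) = m^2 + 3m + 4,
and (m+1)^2 + (m+1) + 2 = m^2 + 3m + 4.
This completes the inductive step, so T(n) = n^2 + n + 2 for all n ≥ 1.

T(n) = n^2 + n + 2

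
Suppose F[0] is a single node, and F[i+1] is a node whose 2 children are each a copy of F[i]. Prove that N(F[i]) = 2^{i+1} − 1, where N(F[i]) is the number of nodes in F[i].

Base case: N(F[0]) = 1, and 2^{0+1} − 1 = 1.
Assume N(F[m]) = 2^{m+1} − 1.
Then N(F[m+1]) = 1 + 2N(F[m]) = 1 + 2(2^{m+1} − 1) = 2^{m+2} − 2 + 1 = 2^{m+2} − 1.
By induction, N(F[i]) = 2^{i+1} − 1 for all i ≥ 0.

N(F[i]) = 2^{i+1} − 1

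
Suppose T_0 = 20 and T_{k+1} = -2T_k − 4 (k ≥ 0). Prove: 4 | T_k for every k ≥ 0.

Base case: T_0 = 20 = 4·5, so 4 | T_0.
Assume 4 | T_r, so T_r = 4t for some integer t.
Then T_{r+1} = -2T_r − 4 = -2·(4t) − 4 = 4(-2t − 1), so 4 | T_{r+1}.
This completes the inductive step, so 4 | T_k for all k ≥ 0.

4 | T_k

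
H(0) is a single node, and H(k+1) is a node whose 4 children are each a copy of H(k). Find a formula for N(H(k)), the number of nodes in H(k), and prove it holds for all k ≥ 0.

Claim: N(H(k)) = (4^{k+1} − 1)/3.

Base case: N(H(0)) = 1, and (4^{0+1} − 1)/3 = 1.
Assume N(H(m)) = (4^{m+1} − 1)/3.
Then N(H(m+1)) = 1 + 4N(H(m)) = 1 + 4·(4^{m+1} − 1)/3 = 1 + (4^{m+2} − 4)/3 = (3 + 4^{m+2} − 4)/3 = (4^{m+2} − 1)/3.
Hence N(H(k)) = (4^{k+1} − 1)/3 for every k ≥ 0, by induction.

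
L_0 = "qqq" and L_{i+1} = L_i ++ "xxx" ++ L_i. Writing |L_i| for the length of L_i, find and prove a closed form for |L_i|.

Claim: |L_i| = 6·2^i − 3.

Base case: |L_0| = 3, and 6·2^0 − 3 = 3.
Assume |L_r| = 6·2^r − 3.
Then |L_{r+1}| = |L_r| + 3 + |L_r| = 2|L_r| + 3 = 2(6·2^r − 3) + 3 = 6·2^{r+1} − 6 + 3 = 6·2^{r+1} − 3.
This completes the inductive step, so |L_i| = 6·2^i − 3 for all i ≥ 0.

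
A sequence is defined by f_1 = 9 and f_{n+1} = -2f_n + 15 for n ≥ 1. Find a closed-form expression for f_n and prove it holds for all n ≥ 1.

Claim: f_n = -2·(-2)^n + 5.

Base case: f_1 = 9, and -2·(-2)^1 + 5 = 4 + 5 = 9.
Assume f_k = -2·(-2)^k + 5 for some k ≥ 1.
Then f_{k+1} = -2f_k + 15 = -2·(-2·(-2)^k + 5) + 15 = 4·(-2)^k − 10 + 15 = -2·(-2)^{k+1} + 5.
Hence f_n = -2·(-2)^n + 5 for every n ≥ 1, by induction.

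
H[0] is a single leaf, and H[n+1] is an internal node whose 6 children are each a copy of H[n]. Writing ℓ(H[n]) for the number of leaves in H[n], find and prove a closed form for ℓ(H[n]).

Claim: ℓ(H[n]) = 6^n.

Base case: ℓ(H[0]) = 1, and 6^0 = 1.
Assume ℓ(H[r]) = 6^r.
Then ℓ(H[r+1]) = 6·ℓ(H[r]) = 6·6^r = 6^{r+1}.
This completes the inductive step, so ℓ(H[n]) = 6^n for all n ≥ 0.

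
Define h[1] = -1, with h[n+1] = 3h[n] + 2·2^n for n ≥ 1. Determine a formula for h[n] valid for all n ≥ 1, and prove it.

Claim: h[n] = 3^n − 2·2^n.

Base case: h[1] = -1, and 3^1 − 2·2^1 = 3 − 4 = -1.
Assume h[k] = 3^k − 2·2^k for some k ≥ 1.
Then h[k+1] = 3h[k] + 2·2^k = 3·(3^k − 2·2^k) + 2·2^k = 3^{k+1} − 6·2^k + 2·2^k = 3^{k+1} − 4·2^k = 3^{k+1} − 2·2^{k+1}.
Hence h[n] = 3^n − 2·2^n for every n ≥ 1, by induction.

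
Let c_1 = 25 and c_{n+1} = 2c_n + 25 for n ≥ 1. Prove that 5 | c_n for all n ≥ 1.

Base case: c_1 = 25 = 5·5, so 5 | c_1.
Assume 5 | c_r, so c_r = 5t for some integer t.
Then c_{r+1} = 2c_r + 25 = 2·(5t) + 25 = 5(2t + 5), so 5 | c_{r+1}.
Hence 5 | c_n for every n ≥ 1, by induction.

5 | c_n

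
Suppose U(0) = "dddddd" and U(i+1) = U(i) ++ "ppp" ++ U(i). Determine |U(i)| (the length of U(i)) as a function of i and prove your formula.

Claim: |U(i)| = 9·2^i − 3.

Base case: |U(0)| = 6, and 9·2^0 − 3 = 6.
Assume |U(j)| = 9·2^j − 3.
Then |U(j+1)| = |U(j)| + 3 + |U(j)| = 2|U(j)| + 3 = 2(9·2^j − 3) + 3 = 9·2^{j+1} − 6 + 3 = 9·2^{j+1} − 3.
So the formula holds for j+1, and by induction |U(i)| = 9·2^i − 3 for all i ≥ 0.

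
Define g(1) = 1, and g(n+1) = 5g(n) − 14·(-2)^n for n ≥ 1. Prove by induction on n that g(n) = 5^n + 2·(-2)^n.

Base case: g(1) = 1, and 5^1 + 2·(-2)^1 = 5 − 4 = 1.
Assume g(j) = 5^j + 2·(-2)^j for some j ≥ 1.
Then g(j+1) = 5g(j) − 14·(-2)^j = 5·(5^j + 2·(-2)^j) − 14·(-2)^j = 5^{j+1} + 10·(-2)^j − 14·(-2)^j = 5^{j+1} − 4·(-2)^j = 5^{j+1} + 2·(-2)^{j+1}.
So the formula holds for j+1, and by induction g(n) = 5^n + 2·(-2)^n for all n ≥ 1.

g(n) = 5^n + 2·(-2)^n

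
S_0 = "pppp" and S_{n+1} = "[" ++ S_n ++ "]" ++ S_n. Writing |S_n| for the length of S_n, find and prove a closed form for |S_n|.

Claim: |S_n| = 6·2^n − 2.

Base case: |S_0| = 4, and 6·2^0 − 2 = 4.
Assume |S_k| = 6·2^k − 2.
Then |S_{k+1}| = 1 + |S_k| + 1 + |S_k| = 2|S_k| + 2 = 2(6·2^k − 2) + 2 = 6·2^{k+1} − 4 + 2 = 6·2^{k+1} − 2.
So the formula holds for k+1, and by induction |S_n| = 6·2^n − 2 for all n ≥ 0.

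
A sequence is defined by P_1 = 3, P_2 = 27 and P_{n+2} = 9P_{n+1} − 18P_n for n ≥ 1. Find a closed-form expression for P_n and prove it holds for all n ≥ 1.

Claim: P_n = -3^n + 6^n.

Base cases: P_1 = 3 and -3^1 + 6^1 = 3; P_2 = 27 and -3^2 + 6^2 = 27.
Assume P_i = -3^i + 6^i for all 1 ≤ i ≤ j, where j ≥ 2.
Then P_{j+1} = 9P_j − 18P_{j−1} = 9·(-3^j + 6^j) − 18·(-3^{j−1} + 6^{j−1}) = -(9·3 − 18)3^{j−1} + (9·6 − 18)6^{j−1} = -9·3^{j−1} + 36·6^{j−1} = -3^{j+1} + 6^{j+1}.
This completes the inductive step, so P_n = -3^n + 6^n for all n ≥ 1.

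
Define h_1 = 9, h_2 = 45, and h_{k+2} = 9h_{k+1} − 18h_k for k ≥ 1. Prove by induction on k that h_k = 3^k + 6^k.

Base cases: h_1 = 9 and 3^1 + 6^1 = 9; h_2 = 45 and 3^2 + 6^2 = 45.
Assume h_i = 3^i + 6^i for all 1 ≤ i ≤ j, where j ≥ 2.
Then h_{j+1} = 9h_j − 18h_{j−1} = 9·(3^j + 6^j) − 18·(3^{j−1} + 6^{j−1}) = (9·3 − 18)3^{j−1} + (9·6 − 18)6^{j−1} = 9·3^{j−1} + 36·6^{j−1} = 3^{j+1} + 6^{j+1}.
Hence h_k = 3^k + 6^k for every k ≥ 1, by strong induction.

h_k = 3^k + 6^k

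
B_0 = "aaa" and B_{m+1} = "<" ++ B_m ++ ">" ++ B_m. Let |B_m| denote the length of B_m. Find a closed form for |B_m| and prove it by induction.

Claim: |B_m| = 5·2^m − 2.

Base case: |B_0| = 3, and 5·2^0 − 2 = 3.
Assume |B_r| = 5·2^r − 2.
Then |B_{r+1}| = 1 + |B_r| + 1 + |B_r| = 2|B_r| + 2 = 2(5·2^r − 2) + 2 = 5·2^{r+1} − 4 + 2 = 5·2^{r+1} − 2.
This completes the inductive step, so |B_m| = 5·2^m − 2 for all m ≥ 0.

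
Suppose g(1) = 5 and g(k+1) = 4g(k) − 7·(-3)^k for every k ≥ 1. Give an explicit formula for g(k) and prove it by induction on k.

Claim: g(k) = 2·4^k + (-3)^k.

Base case: g(1) = 5, and 2·4^1 + (-3)^1 = 8 − 3 = 5.
Assume g(j) = 2·4^j + (-3)^j for some j ≥ 1.
Then g(j+1) = 4g(j) − 7·(-3)^j = 4·(2·4^j + (-3)^j) − 7·(-3)^j = 2·4^{j+1} + 4·(-3)^j − 7·(-3)^j = 2·4^{j+1} − 3·(-3)^j = 2·4^{j+1} + (-3)^{j+1}.
By induction, g(k) = 2·4^k + (-3)^k for all k ≥ 1.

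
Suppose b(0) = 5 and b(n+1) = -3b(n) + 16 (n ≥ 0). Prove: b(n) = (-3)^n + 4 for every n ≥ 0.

Base case: b(0) = 5, and (-3)^0 + 4 = 1 + 4 = 5.
Assume b(j) = (-3)^j + 4 for some j ≥ 0.
Then b(j+1) = -3b(j) + 16 = -3·((-3)^j + 4) + 16 = -3·(-3)^j − 12 + 16 = (-3)^{j+1} + 4.
So the formula holds for j+1, and by induction b(n) = (-3)^n + 4 for all n ≥ 0.

b(n) = (-3)^n + 4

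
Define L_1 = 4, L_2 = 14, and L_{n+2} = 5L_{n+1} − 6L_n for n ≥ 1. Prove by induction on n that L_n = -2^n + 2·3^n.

Base cases: L_1 = 4 and -2^1 + 2·3^1 = 4; L_2 = 14 and -2^2 + 2·3^2 = 14.
Assume L_i = -2^i + 2·3^i for all 1 ≤ i ≤ j, where j ≥ 2.
Then L_{j+1} = 5L_j − 6L_{j−1} = 5·(-2^j + 2·3^j) − 6·(-2^{j−1} + 2·3^{j−1}) = -(5·2 − 6)2^{j−1} + 2·(5·3 − 6)3^{j−1} = -4·2^{j−1} + 18·3^{j−1} = -2^{j+1} + 2·3^{j+1}.
By strong induction, L_n = -2^n + 2·3^n for all n ≥ 1.

L_n = -2^n + 2·3^n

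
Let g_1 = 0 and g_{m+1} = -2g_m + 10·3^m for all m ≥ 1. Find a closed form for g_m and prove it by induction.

Claim: g_m = 3·(-2)^m + 2·3^m.

Base case: g_1 = 0, and 3·(-2)^1 + 2·3^1 = -6 + 6 = 0.
Assume g_r = 3·(-2)^r + 2·3^r for some r ≥ 1.
Then g_{r+1} = -2g_r + 10·3^r = -2·(3·(-2)^r + 2·3^r) + 10·3^r = 3·(-2)^{r+1} − 4·3^r + 10·3^r = 3·(-2)^{r+1} + 6·3^r = 3·(-2)^{r+1} + 2·3^{r+1}.
So the formula holds for r+1, and by induction g_m = 3·(-2)^m + 2·3^m for all m ≥ 1.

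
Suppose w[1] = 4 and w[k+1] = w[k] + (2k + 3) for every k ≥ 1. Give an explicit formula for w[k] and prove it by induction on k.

Claim: w[k] = k^2 + 2k + 1.

Base case: w[1] = 4, and 1^2 + 2·1 + 1 = 4.
Assume w[r] = r^2 + 2r + 1.
Then w[r+1] = w[r] + (2r + 3) = (r^2 + 2r + 1) + (2r + 3) = r^2 + 4r + 4,
and (r+1)^2 + 2·(r+1) + 1 = r^2 + 4r + 4.
Hence w[k] = k^2 + 2k + 1 for every k ≥ 1, by induction.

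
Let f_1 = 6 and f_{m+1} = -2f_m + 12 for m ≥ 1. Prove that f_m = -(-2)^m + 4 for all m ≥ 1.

Base case: f_1 = 6, and -(-2)^1 + 4 = 2 + 4 = 6.
Assume f_j = -(-2)^j + 4 for some j ≥ 1.
Then f_{j+1} = -2f_j + 12 = -2·(-(-2)^j + 4) + 12 = 2·(-2)^j − 8 + 12 = -(-2)^{j+1} + 4.
So the formula holds for j+1, and by induction f_m = -(-2)^m + 4 for all m ≥ 1.

f_m = -(-2)^m + 4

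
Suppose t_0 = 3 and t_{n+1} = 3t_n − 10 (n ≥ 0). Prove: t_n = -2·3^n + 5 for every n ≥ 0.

Base case: t_0 = 3, and -2·3^0 + 5 = -2 + 5 = 3.
Assume t_r = -2·3^r + 5 for some r ≥ 0.
Then t_{r+1} = 3t_r − 10 = 3·(-2·3^r + 5) − 10 = -6·3^r + 15 − 10 = -2·3^{r+1} + 5.
This completes the inductive step, so t_n = -2·3^n + 5 for all n ≥ 0.

t_n = -2·3^n + 5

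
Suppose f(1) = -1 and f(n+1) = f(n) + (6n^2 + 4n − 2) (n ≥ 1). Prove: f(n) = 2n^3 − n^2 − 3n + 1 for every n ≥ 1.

Base case: f(1) = -1, and 2·1^3 − 1^2 − 3·1 + 1 = -1.
Assume f(r) = 2r^3 − r^2 − 3r + 1.
Then f(r+1) = f(r) + (6r^2 + 4r − 2) = (2r^3 − r^2 − 3r + 1) + (6r^2 + 4r − 2) = 2r^3 + 5r^2 + r − 1,
and 2·(r+1)^3 − (r+1)^2 − 3·(r+1) + 1 = 2r^3 + 5r^2 + r − 1.
Hence f(n) = 2n^3 − n^2 − 3n + 1 for every n ≥ 1, by induction.

f(n) = 2n^3 − n^2 − 3n + 1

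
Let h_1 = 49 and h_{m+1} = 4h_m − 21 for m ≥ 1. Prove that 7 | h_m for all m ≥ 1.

Base case: h_1 = 49 = 7·7, so 7 | h_1.
Assume 7 | h_j, so h_j = 7t for some integer t.
Then h_{j+1} = 4h_j − 21 = 4·(7t) − 21 = 7(4t − 3), so 7 | h_{j+1}.
By induction, 7 | h_m for all m ≥ 1.

7 | h_m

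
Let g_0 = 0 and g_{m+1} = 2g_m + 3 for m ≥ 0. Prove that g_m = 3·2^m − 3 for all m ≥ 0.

Base case: g_0 = 0, and 3·2^0 − 3 = 3 − 3 = 0.
Assume g_k = 3·2^k − 3 for some k ≥ 0.
Then g_{k+1} = 2g_k + 3 = 2·(3·2^k − 3) + 3 = 6·2^k − 6 + 3 = 3·2^{k+1} − 3.
Hence g_m = 3·2^m − 3 for every m ≥ 0, by induction.

g_m = 3·2^m − 3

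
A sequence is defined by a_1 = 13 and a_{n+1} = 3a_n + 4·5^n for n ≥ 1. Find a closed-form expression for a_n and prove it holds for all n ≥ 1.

Claim: a_n = 3^n + 2·5^n.

Base case: a_1 = 13, and 3^1 + 2·5^1 = 3 + 10 = 13.
Assume a_k = 3^k + 2·5^k for some k ≥ 1.
Then a_{k+1} = 3a_k + 4·5^k = 3·(3^k + 2·5^k) + 4·5^k = 3^{k+1} + 6·5^k + 4·5^k = 3^{k+1} + 10·5^k = 3^{k+1} + 2·5^{k+1}.
So the formula holds for k+1, and by induction a_n = 3^n + 2·5^n for all n ≥ 1.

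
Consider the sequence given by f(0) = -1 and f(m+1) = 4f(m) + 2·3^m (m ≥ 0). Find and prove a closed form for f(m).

Claim: f(m) = 4^m − 2·3^m.

Base case: f(0) = -1, and 4^0 − 2·3^0 = 1 − 2 = -1.
Assume f(k) = 4^k − 2·3^k for some k ≥ 0.
Then f(k+1) = 4f(k) + 2·3^k = 4·(4^k − 2·3^k) + 2·3^k = 4^{k+1} − 8·3^k + 2·3^k = 4^{k+1} − 6·3^k = 4^{k+1} − 2·3^{k+1}.
Hence f(m) = 4^m − 2·3^m for every m ≥ 0, by induction.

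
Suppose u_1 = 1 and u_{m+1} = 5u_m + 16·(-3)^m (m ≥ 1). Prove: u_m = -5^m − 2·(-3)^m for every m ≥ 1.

Base case: u_1 = 1, and -5^1 − 2·(-3)^1 = -5 + 6 = 1.
Assume u_j = -5^j − 2·(-3)^j for some j ≥ 1.
Then u_{j+1} = 5u_j + 16·(-3)^j = 5·(-5^j − 2·(-3)^j) + 16·(-3)^j = -5^{j+1} − 10·(-3)^j + 16·(-3)^j = -5^{j+1} + 6·(-3)^j = -5^{j+1} − 2·(-3)^{j+1}.
So the formula holds for j+1, and by induction u_m = -5^m − 2·(-3)^m for all m ≥ 1.

u_m = -5^m − 2·(-3)^m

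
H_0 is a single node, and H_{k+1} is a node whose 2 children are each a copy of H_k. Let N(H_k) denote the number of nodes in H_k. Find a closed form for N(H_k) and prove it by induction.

Claim: N(H_k) = 2^{k+1} − 1.

Base case: N(H_0) = 1, and 2^{0+1} − 1 = 1.
Assume N(H_j) = 2^{j+1} − 1.
Then N(H_{j+1}) = 1 + 2N(H_j) = 1 + 2(2^{j+1} − 1) = 2^{j+2} − 2 + 1 = 2^{j+2} − 1.
This completes the inductive step, so N(H_k) = 2^{k+1} − 1 for all k ≥ 0.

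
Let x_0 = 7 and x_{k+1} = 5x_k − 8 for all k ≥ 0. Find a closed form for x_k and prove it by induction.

Claim: x_k = 5^{k+1} + 2.

Base case: x_0 = 7, and 5^{0+1} + 2 = 5 + 2 = 7.
Assume x_m = 5^{m+1} + 2 for some m ≥ 0.
Then x_{m+1} = 5x_m − 8 = 5·(5^{m+1} + 2) − 8 = 5^{m+2} + 10 − 8 = 5^{m+2} + 2.
This completes the inductive step, so x_k = 5^{k+1} + 2 for all k ≥ 0.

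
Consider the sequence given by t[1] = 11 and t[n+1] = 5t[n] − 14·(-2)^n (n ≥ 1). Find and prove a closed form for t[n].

Claim: t[n] = 3·5^n + 2·(-2)^n.

Base case: t[1] = 11, and 3·5^1 + 2·(-2)^1 = 15 − 4 = 11.
Assume t[k] = 3·5^k + 2·(-2)^k for some k ≥ 1.
Then t[k+1] = 5t[k] − 14·(-2)^k = 5·(3·5^k + 2·(-2)^k) − 14·(-2)^k = 3·5^{k+1} + 10·(-2)^k − 14·(-2)^k = 3·5^{k+1} − 4·(-2)^k = 3·5^{k+1} + 2·(-2)^{k+1}.
By induction, t[n] = 3·5^n + 2·(-2)^n for all n ≥ 1.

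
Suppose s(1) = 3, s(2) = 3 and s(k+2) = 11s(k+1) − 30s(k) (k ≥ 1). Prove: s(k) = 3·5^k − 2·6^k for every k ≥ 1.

Base cases: s(1) = 3 and 3·5^1 − 2·6^1 = 3; s(2) = 3 and 3·5^2 − 2·6^2 = 3.
Assume s(j) = 3·5^j − 2·6^j for all 1 ≤ j ≤ r, where r ≥ 2.
Then s(r+1) = 11s(r) − 30s(r−1) = 11·(3·5^r − 2·6^r) − 30·(3·5^{r−1} − 2·6^{r−1}) = 3·(11·5 − 30)5^{r−1} − 2·(11·6 − 30)6^{r−1} = 75·5^{r−1} − 72·6^{r−1} = 3·5^{r+1} − 2·6^{r+1}.
So the formula holds for r+1, and by strong induction s(k) = 3·5^k − 2·6^k for all k ≥ 1.

s(k) = 3·5^k − 2·6^k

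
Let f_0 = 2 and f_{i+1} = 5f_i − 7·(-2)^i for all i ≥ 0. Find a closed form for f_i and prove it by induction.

Claim: f_i = 5^i + (-2)^i.

Base case: f_0 = 2, and 5^0 + (-2)^0 = 1 + 1 = 2.
Assume f_r = 5^r + (-2)^r for some r ≥ 0.
Then f_{r+1} = 5f_r − 7·(-2)^r = 5·(5^r + (-2)^r) − 7·(-2)^r = 5^{r+1} + 5·(-2)^r − 7·(-2)^r = 5^{r+1} − 2·(-2)^r = 5^{r+1} + (-2)^{r+1}.
So the formula holds for r+1, and by induction f_i = 5^i + (-2)^i for all i ≥ 0.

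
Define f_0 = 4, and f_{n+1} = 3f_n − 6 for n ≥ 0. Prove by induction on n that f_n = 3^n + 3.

Base case: f_0 = 4, and 3^0 + 3 = 1 + 3 = 4.
Assume f_m = 3^m + 3 for some m ≥ 0.
Then f_{m+1} = 3f_m − 6 = 3·(3^m + 3) − 6 = 3^{m+1} + 9 − 6 = 3^{m+1} + 3.
Hence f_n = 3^n + 3 for every n ≥ 0, by induction.

f_n = 3^n + 3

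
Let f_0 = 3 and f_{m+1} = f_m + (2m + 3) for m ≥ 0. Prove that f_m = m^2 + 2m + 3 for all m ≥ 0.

Base case: f_0 = 3, and 0^2 + 2·0 + 3 = 3.
Assume f_j = j^2 + 2j + 3.
Then f_{j+1} = f_j + (2j + 3) = (j^2 + 2j + 3) + (2j + 3) = j^2 + 4j + 6,
and (j+1)^2 + 2·(j+1) + 3 = j^2 + 4j + 6.
Hence f_m = m^2 + 2m + 3 for every m ≥ 0, by induction.

f_m = m^2 + 2m + 3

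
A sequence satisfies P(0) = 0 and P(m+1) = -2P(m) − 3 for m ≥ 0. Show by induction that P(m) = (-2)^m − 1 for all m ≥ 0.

Base case: P(0) = 0, and (-2)^0 − 1 = 1 − 1 = 0.
Assume P(k) = (-2)^k − 1 for some k ≥ 0.
Then P(k+1) = -2P(k) − 3 = -2·((-2)^k − 1) − 3 = -2·(-2)^k + 2 − 3 = (-2)^{k+1} − 1.
So the formula holds for k+1, and by induction P(m) = (-2)^m − 1 for all m ≥ 0.

P(m) = (-2)^m − 1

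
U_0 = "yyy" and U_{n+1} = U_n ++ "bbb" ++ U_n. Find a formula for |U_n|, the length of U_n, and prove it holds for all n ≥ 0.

Claim: |U_n| = 6·2^n − 3.

Base case: |U_0| = 3, and 6·2^0 − 3 = 3.
Assume |U_r| = 6·2^r − 3.
Then |U_{r+1}| = |U_r| + 3 + |U_r| = 2|U_r| + 3 = 2(6·2^r − 3) + 3 = 6·2^{r+1} − 6 + 3 = 6·2^{r+1} − 3.
By induction, |U_n| = 6·2^n − 3 for all n ≥ 0.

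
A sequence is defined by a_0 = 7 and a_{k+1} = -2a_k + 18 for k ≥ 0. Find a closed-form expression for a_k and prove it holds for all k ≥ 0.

Claim: a_k = (-2)^k + 6.

Base case: a_0 = 7, and (-2)^0 + 6 = 1 + 6 = 7.
Assume a_j = (-2)^j + 6 for some j ≥ 0.
Then a_{j+1} = -2a_j + 18 = -2·((-2)^j + 6) + 18 = -2·(-2)^j − 12 + 18 = (-2)^{j+1} + 6.
Hence a_k = (-2)^k + 6 for every k ≥ 0, by induction.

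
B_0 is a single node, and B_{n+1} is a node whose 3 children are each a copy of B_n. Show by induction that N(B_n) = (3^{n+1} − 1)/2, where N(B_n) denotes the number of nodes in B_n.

Base case: N(B_0) = 1, and (3^{0+1} − 1)/2 = 1.
Assume N(B_r) = (3^{r+1} − 1)/2.
Then N(B_{r+1}) = 1 + 3N(B_r) = 1 + 3·(3^{r+1} − 1)/2 = 1 + (3^{r+2} − 3)/2 = (2 + 3^{r+2} − 3)/2 = (3^{r+2} − 1)/2.
Hence N(B_n) = (3^{n+1} − 1)/2 for every n ≥ 0, by induction.

N(B_n) = (3^{n+1} − 1)/2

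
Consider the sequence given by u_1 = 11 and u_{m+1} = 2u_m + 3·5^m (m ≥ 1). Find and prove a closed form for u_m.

Claim: u_m = 3·2^m + 5^m.

Base case: u_1 = 11, and 3·2^1 + 5^1 = 6 + 5 = 11.
Assume u_r = 3·2^r + 5^r for some r ≥ 1.
Then u_{r+1} = 2u_r + 3·5^r = 2·(3·2^r + 5^r) + 3·5^r = 3·2^{r+1} + 2·5^r + 3·5^r = 3·2^{r+1} + 5·5^r = 3·2^{r+1} + 5^{r+1}.
Hence u_m = 3·2^m + 5^m for every m ≥ 1, by induction.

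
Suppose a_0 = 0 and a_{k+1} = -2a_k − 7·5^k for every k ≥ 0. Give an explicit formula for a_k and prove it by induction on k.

Claim: a_k = (-2)^k − 5^k.

Base case: a_0 = 0, and (-2)^0 − 5^0 = 1 − 1 = 0.
Assume a_m = (-2)^m − 5^m for some m ≥ 0.
Then a_{m+1} = -2a_m − 7·5^m = -2·((-2)^m − 5^m) − 7·5^m = (-2)^{m+1} + 2·5^m − 7·5^m = (-2)^{m+1} − 5·5^m = (-2)^{m+1} − 5^{m+1}.
So the formula holds for m+1, and by induction a_k = (-2)^k − 5^k for all k ≥ 0.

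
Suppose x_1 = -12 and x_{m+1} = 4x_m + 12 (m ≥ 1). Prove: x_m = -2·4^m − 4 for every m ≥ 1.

Base case: x_1 = -12, and -2·4^1 − 4 = -8 − 4 = -12.
Assume x_k = -2·4^k − 4 for some k ≥ 1.
Then x_{k+1} = 4x_k + 12 = 4·(-2·4^k − 4) + 12 = -8·4^k − 16 + 12 = -2·4^{k+1} − 4.
This completes the inductive step, so x_m = -2·4^m − 4 for all m ≥ 1.

x_m = -2·4^m − 4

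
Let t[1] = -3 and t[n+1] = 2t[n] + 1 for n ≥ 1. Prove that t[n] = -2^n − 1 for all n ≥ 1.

Base case: t[1] = -3, and -2^1 − 1 = -2 − 1 = -3.
Assume t[m] = -2^m − 1 for some m ≥ 1.
Then t[m+1] = 2t[m] + 1 = 2·(-2^m − 1) + 1 = -2^{m+1} − 2 + 1 = -2^{m+1} − 1.
Hence t[n] = -2^n − 1 for every n ≥ 1, by induction.

t[n] = -2^n − 1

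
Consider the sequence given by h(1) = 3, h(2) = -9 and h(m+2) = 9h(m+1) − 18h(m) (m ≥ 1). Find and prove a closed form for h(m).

Claim: h(m) = 3·3^m − 6^m.

Base cases: h(1) = 3 and 3·3^1 − 6^1 = 3; h(2) = -9 and 3·3^2 − 6^2 = -9.
Assume h(j) = 3·3^j − 6^j for all 1 ≤ j ≤ r, where r ≥ 2.
Then h(r+1) = 9h(r) − 18h(r−1) = 9·(3·3^r − 6^r) − 18·(3·3^{r−1} − 6^{r−1}) = 3·(9·3 − 18)3^{r−1} − (9·6 − 18)6^{r−1} = 27·3^{r−1} − 36·6^{r−1} = 3·3^{r+1} − 6^{r+1}.
So the formula holds for r+1, and by strong induction h(m) = 3·3^m − 6^m for all m ≥ 1.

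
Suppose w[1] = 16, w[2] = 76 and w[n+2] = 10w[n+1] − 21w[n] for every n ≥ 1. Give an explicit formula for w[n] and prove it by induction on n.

Claim: w[n] = 3·3^n + 7^n.

Base cases: w[1] = 16 and 3·3^1 + 7^1 = 16; w[2] = 76 and 3·3^2 + 7^2 = 76.
Assume w[j] = 3·3^j + 7^j for all 1 ≤ j ≤ r, where r ≥ 2.
Then w[r+1] = 10w[r] − 21w[r−1] = 10·(3·3^r + 7^r) − 21·(3·3^{r−1} + 7^{r−1}) = 3·(10·3 − 21)3^{r−1} + (10·7 − 21)7^{r−1} = 27·3^{r−1} + 49·7^{r−1} = 3·3^{r+1} + 7^{r+1}.
So the formula holds for r+1, and by strong induction w[n] = 3·3^n + 7^n for all n ≥ 1.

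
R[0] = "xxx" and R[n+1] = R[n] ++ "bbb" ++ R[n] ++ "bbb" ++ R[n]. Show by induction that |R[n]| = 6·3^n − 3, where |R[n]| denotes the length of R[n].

Base case: |R[0]| = 3, and 6·3^0 − 3 = 3.
Assume |R[j]| = 6·3^j − 3.
Then |R[j+1]| = 3|R[j]| + 6 = 3(6·3^j − 3) + 6 = 6·3^{j+1} − 9 + 6 = 6·3^{j+1} − 3.
So the formula holds for j+1, and by induction |R[n]| = 6·3^n − 3 for all n ≥ 0.

|R[n]| = 6·3^n − 3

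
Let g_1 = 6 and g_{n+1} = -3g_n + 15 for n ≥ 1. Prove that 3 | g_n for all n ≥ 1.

Base case: g_1 = 6 = 3·2, so 3 | g_1.
Assume 3 | g_j, so g_j = 3t for some integer t.
Then g_{j+1} = -3g_j + 15 = -3·(3t) + 15 = 3(-3t + 5), so 3 | g_{j+1}.
This completes the inductive step, so 3 | g_n for all n ≥ 1.

3 | g_n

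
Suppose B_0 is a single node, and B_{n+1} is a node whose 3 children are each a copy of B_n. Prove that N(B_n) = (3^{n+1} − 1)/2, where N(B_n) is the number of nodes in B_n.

Base case: N(B_0) = 1, and (3^{0+1} − 1)/2 = 1.
Assume N(B_r) = (3^{r+1} − 1)/2.
Then N(B_{r+1}) = 1 + 3N(B_r) = 1 + 3·(3^{r+1} − 1)/2 = 1 + (3^{r+2} − 3)/2 = (2 + 3^{r+2} − 3)/2 = (3^{r+2} − 1)/2.
This completes the inductive step, so N(B_n) = (3^{n+1} − 1)/2 for all n ≥ 0.

N(B_n) = (3^{n+1} − 1)/2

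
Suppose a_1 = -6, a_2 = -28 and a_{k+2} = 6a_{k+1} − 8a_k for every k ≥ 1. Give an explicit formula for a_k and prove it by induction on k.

Claim: a_k = 2^k − 2·4^k.

Base cases: a_1 = -6 and 2^1 − 2·4^1 = -6; a_2 = -28 and 2^2 − 2·4^2 = -28.
Assume a_j = 2^j − 2·4^j for all 1 ≤ j ≤ r, where r ≥ 2.
Then a_{r+1} = 6a_r − 8a_{r−1} = 6·(2^r − 2·4^r) − 8·(2^{r−1} − 2·4^{r−1}) = (6·2 − 8)2^{r−1} − 2·(6·4 − 8)4^{r−1} = 4·2^{r−1} − 32·4^{r−1} = 2^{r+1} − 2·4^{r+1}.
This completes the inductive step, so a_k = 2^k − 2·4^k for all k ≥ 1.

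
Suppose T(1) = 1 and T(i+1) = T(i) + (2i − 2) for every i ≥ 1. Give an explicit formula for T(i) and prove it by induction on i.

Claim: T(i) = i^2 − 3i + 3.

Base case: T(1) = 1, and 1^2 − 3·1 + 3 = 1.
Assume T(k) = k^2 − 3k + 3.
Then T(k+1) = T(k) + (2k − 2) = (k^2 − 3k + 3) + (2k − 2) = k^2 − k + 1,
and (k+1)^2 − 3·(k+1) + 3 = k^2 − k + 1.
This completes the inductive step, so T(i) = i^2 − 3i + 3 for all i ≥ 1.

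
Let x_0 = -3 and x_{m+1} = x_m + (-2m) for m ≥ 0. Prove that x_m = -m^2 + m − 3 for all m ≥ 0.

Base case: x_0 = -3, and -0^2 + 0 − 3 = -3.
Assume x_j = -j^2 + j − 3.
Then x_{j+1} = x_j + (-2j) = (-j^2 + j − 3) + (-2j) = -j^2 − j − 3,
and -(j+1)^2 + (j+1) − 3 = -j^2 − j − 3.
This completes the inductive step, so x_m = -m^2 + m − 3 for all m ≥ 0.

x_m = -m^2 + m − 3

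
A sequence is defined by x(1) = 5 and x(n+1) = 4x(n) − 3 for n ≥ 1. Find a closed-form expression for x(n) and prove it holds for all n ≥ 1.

Claim: x(n) = 4^n + 1.

Base case: x(1) = 5, and 4^1 + 1 = 4 + 1 = 5.
Assume x(r) = 4^r + 1 for some r ≥ 1.
Then x(r+1) = 4x(r) − 3 = 4·(4^r + 1) − 3 = 4^{r+1} + 4 − 3 = 4^{r+1} + 1.
By induction, x(n) = 4^n + 1 for all n ≥ 1.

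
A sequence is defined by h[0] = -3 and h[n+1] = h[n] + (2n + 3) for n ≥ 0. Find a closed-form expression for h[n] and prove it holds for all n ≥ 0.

Claim: h[n] = n^2 + 2n − 3.

Base case: h[0] = -3, and 0^2 + 2·0 − 3 = -3.
Assume h[j] = j^2 + 2j − 3.
Then h[j+1] = h[j] + (2j + 3) = (j^2 + 2j − 3) + (2j + 3) = j^2 + 4j,
and (j+1)^2 + 2·(j+1) − 3 = j^2 + 4j.
By induction, h[n] = n^2 + 2n − 3 for all n ≥ 0.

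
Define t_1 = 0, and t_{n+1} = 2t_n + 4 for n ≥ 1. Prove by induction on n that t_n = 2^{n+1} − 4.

Base case: t_1 = 0, and 2^{1+1} − 4 = 4 − 4 = 0.
Assume t_m = 2^{m+1} − 4 for some m ≥ 1.
Then t_{m+1} = 2t_m + 4 = 2·(2^{m+1} − 4) + 4 = 2^{m+2} − 8 + 4 = 2^{m+2} − 4.
By induction, t_n = 2^{n+1} − 4 for all n ≥ 1.

t_n = 2^{n+1} − 4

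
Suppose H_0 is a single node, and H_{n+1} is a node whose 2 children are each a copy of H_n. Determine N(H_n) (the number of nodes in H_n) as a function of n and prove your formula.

Claim: N(H_n) = 2^{n+1} − 1.

Base case: N(H_0) = 1, and 2^{0+1} − 1 = 1.
Assume N(H_r) = 2^{r+1} − 1.
Then N(H_{r+1}) = 1 + 2N(H_r) = 1 + 2(2^{r+1} − 1) = 2^{r+2} − 2 + 1 = 2^{r+2} − 1.
Hence N(H_n) = 2^{n+1} − 1 for every n ≥ 0, by induction.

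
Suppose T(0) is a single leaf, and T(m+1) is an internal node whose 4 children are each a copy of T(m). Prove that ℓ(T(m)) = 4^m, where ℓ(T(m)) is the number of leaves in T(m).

Base case: ℓ(T(0)) = 1, and 4^0 = 1.
Assume ℓ(T(j)) = 4^j.
Then ℓ(T(j+1)) = 4·ℓ(T(j)) = 4·4^j = 4^{j+1}.
Hence ℓ(T(m)) = 4^m for every m ≥ 0, by induction.

ℓ(T(m)) = 4^m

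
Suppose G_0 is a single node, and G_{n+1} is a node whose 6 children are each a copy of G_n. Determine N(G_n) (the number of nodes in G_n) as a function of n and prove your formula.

Claim: N(G_n) = (6^{n+1} − 1)/5.

Base case: N(G_0) = 1, and (6^{0+1} − 1)/5 = 1.
Assume N(G_j) = (6^{j+1} − 1)/5.
Then N(G_{j+1}) = 1 + 6N(G_j) = 1 + 6·(6^{j+1} − 1)/5 = 1 + (6^{j+2} − 6)/5 = (5 + 6^{j+2} − 6)/5 = (6^{j+2} − 1)/5.
So the formula holds for j+1, and by induction N(G_n) = (6^{n+1} − 1)/5 for all n ≥ 0.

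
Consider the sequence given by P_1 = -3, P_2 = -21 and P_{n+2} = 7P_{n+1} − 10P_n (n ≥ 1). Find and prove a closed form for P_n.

Claim: P_n = -5^n + 2^n.

Base cases: P_1 = -3 and -5^1 + 2^1 = -3; P_2 = -21 and -5^2 + 2^2 = -21.
Assume P_j = -5^j + 2^j for all 1 ≤ j ≤ k, where k ≥ 2.
Then P_{k+1} = 7P_k − 10P_{k−1} = 7·(-5^k + 2^k) − 10·(-5^{k−1} + 2^{k−1}) = -(7·5 − 10)5^{k−1} + (7·2 − 10)2^{k−1} = -25·5^{k−1} + 4·2^{k−1} = -5^{k+1} + 2^{k+1}.
This completes the inductive step, so P_n = -5^n + 2^n for all n ≥ 1.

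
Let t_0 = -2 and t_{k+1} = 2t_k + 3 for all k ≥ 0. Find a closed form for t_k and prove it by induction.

Claim: t_k = 2^k − 3.

Base case: t_0 = -2, and 2^0 − 3 = 1 − 3 = -2.
Assume t_m = 2^m − 3 for some m ≥ 0.
Then t_{m+1} = 2t_m + 3 = 2·(2^m − 3) + 3 = 2^{m+1} − 6 + 3 = 2^{m+1} − 3.
By induction, t_k = 2^k − 3 for all k ≥ 0.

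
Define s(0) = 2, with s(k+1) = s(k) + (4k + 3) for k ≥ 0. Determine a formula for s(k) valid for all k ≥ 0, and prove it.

Claim: s(k) = 2k^2 + k + 2.

Base case: s(0) = 2, and 2·0^2 + 0 + 2 = 2.
Assume s(r) = 2r^2 + r + 2.
Then s(r+1) = s(r) + (4r + 3) = (2r^2 + r + 2) + (4r + 3) = 2r^2 + 5r + 5,
and 2·(r+1)^2 + (r+1) + 2 = 2r^2 + 5r + 5.
Hence s(k) = 2k^2 + k + 2 for every k ≥ 0, by induction.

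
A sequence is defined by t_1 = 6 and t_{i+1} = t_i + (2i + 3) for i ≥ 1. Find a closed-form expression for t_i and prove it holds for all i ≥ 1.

Claim: t_i = i^2 + 2i + 3.

Base case: t_1 = 6, and 1^2 + 2·1 + 3 = 6.
Assume t_m = m^2 + 2m + 3.
Then t_{m+1} = t_m + (2m + 3) = (m^2 + 2m + 3) + (2m + 3) = m^2 + 4m + 6,
and (m+1)^2 + 2·(m+1) + 3 = m^2 + 4m + 6.
This completes the inductive step, so t_i = i^2 + 2i + 3 for all i ≥ 1.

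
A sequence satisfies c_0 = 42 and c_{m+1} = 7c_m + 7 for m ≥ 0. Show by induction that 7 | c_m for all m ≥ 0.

Base case: c_0 = 42 = 7·6, so 7 | c_0.
Assume 7 | c_j, so c_j = 7t for some integer t.
Then c_{j+1} = 7c_j + 7 = 7·(7t) + 7 = 7(7t + 1), so 7 | c_{j+1}.
By induction, 7 | c_m for all m ≥ 0.

7 | c_m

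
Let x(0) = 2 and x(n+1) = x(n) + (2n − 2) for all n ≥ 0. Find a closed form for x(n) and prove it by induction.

Claim: x(n) = n^2 − 3n + 2.

Base case: x(0) = 2, and 0^2 − 3·0 + 2 = 2.
Assume x(m) = m^2 − 3m + 2.
Then x(m+1) = x(m) + (2m − 2) = (m^2 − 3m + 2) + (2m − 2) = m^2 − m,
and (m+1)^2 − 3·(m+1) + 2 = m^2 − m.
Hence x(n) = n^2 − 3n + 2 for every n ≥ 0, by induction.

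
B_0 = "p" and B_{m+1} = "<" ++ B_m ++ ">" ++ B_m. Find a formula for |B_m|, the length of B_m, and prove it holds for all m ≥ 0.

Claim: |B_m| = 3·2^m − 2.

Base case: |B_0| = 1, and 3·2^0 − 2 = 1.
Assume |B_j| = 3·2^j − 2.
Then |B_{j+1}| = 1 + |B_j| + 1 + |B_j| = 2|B_j| + 2 = 2(3·2^j − 2) + 2 = 3·2^{j+1} − 4 + 2 = 3·2^{j+1} − 2.
Hence |B_m| = 3·2^m − 2 for every m ≥ 0, by induction.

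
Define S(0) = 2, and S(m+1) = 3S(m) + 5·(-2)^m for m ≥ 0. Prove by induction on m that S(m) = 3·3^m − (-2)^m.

Base case: S(0) = 2, and 3·3^0 − (-2)^0 = 3 − 1 = 2.
Assume S(r) = 3·3^r − (-2)^r for some r ≥ 0.
Then S(r+1) = 3S(r) + 5·(-2)^r = 3·(3·3^r − (-2)^r) + 5·(-2)^r = 3·3^{r+1} − 3·(-2)^r + 5·(-2)^r = 3·3^{r+1} + 2·(-2)^r = 3·3^{r+1} − (-2)^{r+1}.
So the formula holds for r+1, and by induction S(m) = 3·3^m − (-2)^m for all m ≥ 0.

S(m) = 3·3^m − (-2)^m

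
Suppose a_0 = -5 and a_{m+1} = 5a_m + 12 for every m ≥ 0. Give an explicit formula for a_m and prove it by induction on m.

Claim: a_m = -2·5^m − 3.

Base case: a_0 = -5, and -2·5^0 − 3 = -2 − 3 = -5.
Assume a_j = -2·5^j − 3 for some j ≥ 0.
Then a_{j+1} = 5a_j + 12 = 5·(-2·5^j − 3) + 12 = -10·5^j − 15 + 12 = -2·5^{j+1} − 3.
This completes the inductive step, so a_m = -2·5^m − 3 for all m ≥ 0.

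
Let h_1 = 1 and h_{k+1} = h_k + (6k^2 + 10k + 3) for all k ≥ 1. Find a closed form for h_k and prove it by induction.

Claim: h_k = 2k^3 + 2k^2 − k − 2.

Base case: h_1 = 1, and 2·1^3 + 2·1^2 − 1 − 2 = 1.
Assume h_m = 2m^3 + 2m^2 − m − 2.
Then h_{m+1} = h_m + (6m^2 + 10m + 3) = (2m^3 + 2m^2 − m − 2) + (6m^2 + 10m + 3) = 2m^3 + 8m^2 + 9m + 1,
and 2·(m+1)^3 + 2·(m+1)^2 − (m+1) − 2 = 2m^3 + 8m^2 + 9m + 1.
Hence h_k = 2k^3 + 2k^2 − k − 2 for every k ≥ 1, by induction.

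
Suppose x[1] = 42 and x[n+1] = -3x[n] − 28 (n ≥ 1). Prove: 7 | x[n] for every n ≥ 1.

Base case: x[1] = 42 = 7·6, so 7 | x[1].
Assume 7 | x[r], so x[r] = 7t for some integer t.
Then x[r+1] = -3x[r] − 28 = -3·(7t) − 28 = 7(-3t − 4), so 7 | x[r+1].
So the property holds for r+1, and by induction 7 | x[n] for all n ≥ 1.

7 | x[n]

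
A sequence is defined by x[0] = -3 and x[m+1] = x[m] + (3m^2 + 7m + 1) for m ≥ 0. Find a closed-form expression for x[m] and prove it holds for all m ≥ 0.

Claim: x[m] = m^3 + 2m^2 − 2m − 3.

Base case: x[0] = -3, and 0^3 + 2·0^2 − 2·0 − 3 = -3.
Assume x[j] = j^3 + 2j^2 − 2j − 3.
Then x[j+1] = x[j] + (3j^2 + 7j + 1) = (j^3 + 2j^2 − 2j − 3) + (3j^2 + 7j + 1) = j^3 + 5j^2 + 5j − 2,
and (j+1)^3 + 2·(j+1)^2 − 2·(j+1) − 3 = j^3 + 5j^2 + 5j − 2.
By induction, x[m] = m^3 + 2m^2 − 2m − 3 for all m ≥ 0.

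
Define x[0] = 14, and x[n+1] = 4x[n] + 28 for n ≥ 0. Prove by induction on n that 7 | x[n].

Base case: x[0] = 14 = 7·2, so 7 | x[0].
Assume 7 | x[r], so x[r] = 7t for some integer t.
Then x[r+1] = 4x[r] + 28 = 4·(7t) + 28 = 7(4t + 4), so 7 | x[r+1].
Hence 7 | x[n] for every n ≥ 0, by induction.

7 | x[n]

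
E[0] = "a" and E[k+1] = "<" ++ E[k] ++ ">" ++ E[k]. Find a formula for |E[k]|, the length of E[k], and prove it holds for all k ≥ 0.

Claim: |E[k]| = 3·2^k − 2.

Base case: |E[0]| = 1, and 3·2^0 − 2 = 1.
Assume |E[j]| = 3·2^j − 2.
Then |E[j+1]| = 1 + |E[j]| + 1 + |E[j]| = 2|E[j]| + 2 = 2(3·2^j − 2) + 2 = 3·2^{j+1} − 4 + 2 = 3·2^{j+1} − 2.
By induction, |E[k]| = 3·2^k − 2 for all k ≥ 0.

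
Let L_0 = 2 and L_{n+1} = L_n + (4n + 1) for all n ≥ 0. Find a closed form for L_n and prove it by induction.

Claim: L_n = 2n^2 − n + 2.

Base case: L_0 = 2, and 2·0^2 − 0 + 2 = 2.
Assume L_m = 2m^2 − m + 2.
Then L_{m+1} = L_m + (4m + 1) = (2m^2 − m + 2) + (4m + 1) = 2m^2 + 3m + 3,
and 2·(m+1)^2 − (m+1) + 2 = 2m^2 + 3m + 3.
This completes the inductive step, so L_n = 2n^2 − n + 2 for all n ≥ 0.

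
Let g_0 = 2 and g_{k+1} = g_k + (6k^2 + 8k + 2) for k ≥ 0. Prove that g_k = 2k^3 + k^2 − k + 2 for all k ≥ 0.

Base case: g_0 = 2, and 2·0^3 + 0^2 − 0 + 2 = 2.
Assume g_j = 2j^3 + j^2 − j + 2.
Then g_{j+1} = g_j + (6j^2 + 8j + 2) = (2j^3 + j^2 − j + 2) + (6j^2 + 8j + 2) = 2j^3 + 7j^2 + 7j + 4,
and 2·(j+1)^3 + (j+1)^2 − (j+1) + 2 = 2j^3 + 7j^2 + 7j + 4.
This completes the inductive step, so g_k = 2k^3 + k^2 − k + 2 for all k ≥ 0.

g_k = 2k^3 + k^2 − k + 2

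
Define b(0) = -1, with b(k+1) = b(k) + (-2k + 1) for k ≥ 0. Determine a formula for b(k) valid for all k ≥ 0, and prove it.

Claim: b(k) = -k^2 + 2k − 1.

Base case: b(0) = -1, and -0^2 + 2·0 − 1 = -1.
Assume b(m) = -m^2 + 2m − 1.
Then b(m+1) = b(m) + (-2m + 1) = (-m^2 + 2m − 1) + (-2m + 1) = -m^2,
and -(m+1)^2 + 2·(m+1) − 1 = -m^2.
By induction, b(k) = -k^2 + 2k − 1 for all k ≥ 0.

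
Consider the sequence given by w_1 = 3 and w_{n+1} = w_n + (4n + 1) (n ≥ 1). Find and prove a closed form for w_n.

Claim: w_n = 2n^2 − n + 2.

Base case: w_1 = 3, and 2·1^2 − 1 + 2 = 3.
Assume w_j = 2j^2 − j + 2.
Then w_{j+1} = w_j + (4j + 1) = (2j^2 − j + 2) + (4j + 1) = 2j^2 + 3j + 3,
and 2·(j+1)^2 − (j+1) + 2 = 2j^2 + 3j + 3.
This completes the inductive step, so w_n = 2n^2 − n + 2 for all n ≥ 1.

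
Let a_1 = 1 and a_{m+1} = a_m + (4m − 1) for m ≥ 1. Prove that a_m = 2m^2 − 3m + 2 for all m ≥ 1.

Base case: a_1 = 1, and 2·1^2 − 3·1 + 2 = 1.
Assume a_r = 2r^2 − 3r + 2.
Then a_{r+1} = a_r + (4r − 1) = (2r^2 − 3r + 2) + (4r − 1) = 2r^2 + r + 1,
and 2·(r+1)^2 − 3·(r+1) + 2 = 2r^2 + r + 1.
By induction, a_m = 2m^2 − 3m + 2 for all m ≥ 1.

a_m = 2m^2 − 3m + 2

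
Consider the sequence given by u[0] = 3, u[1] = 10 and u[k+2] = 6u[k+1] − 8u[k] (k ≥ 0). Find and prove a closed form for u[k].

Claim: u[k] = 2·4^k + 2^k.

Base cases: u[0] = 3 and 2·4^0 + 2^0 = 3; u[1] = 10 and 2·4^1 + 2^1 = 10.
Assume u[i] = 2·4^i + 2^i for all 0 ≤ i ≤ j, where j ≥ 1.
Then u[j+1] = 6u[j] − 8u[j−1] = 6·(2·4^j + 2^j) − 8·(2·4^{j−1} + 2^{j−1}) = 2·(6·4 − 8)4^{j−1} + (6·2 − 8)2^{j−1} = 32·4^{j−1} + 4·2^{j−1} = 2·4^{j+1} + 2^{j+1}.
This completes the inductive step, so u[k] = 2·4^k + 2^k for all k ≥ 0.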